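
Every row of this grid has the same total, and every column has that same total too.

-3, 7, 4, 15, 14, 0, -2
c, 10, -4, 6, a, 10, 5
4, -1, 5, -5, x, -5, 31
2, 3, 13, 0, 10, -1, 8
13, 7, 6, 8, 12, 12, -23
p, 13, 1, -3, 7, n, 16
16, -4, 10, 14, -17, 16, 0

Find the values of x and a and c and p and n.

Rows 1 and 4 both sum to 35, so that's the common total.
Row 3 has 4 − 1 + 5 − 5 − 5 + 31 = 29; the blank must be 35 − 29 = 6.
Column 6 has 0 + 10 − 5 − 1 + 12 + 16 = 32; the blank must be 35 − 32 = 3.
Column 5 has 14 + 6 + 10 + 12 + 7 − 17 = 32; the blank must be 35 − 32 = 3.
Row 6 has 13 + 1 − 3 + 7 + 3 + 16 = 37; the blank must be 35 − 37 = -2.
Row 2 has 10 − 4 + 6 + 3 + 10 + 5 = 30; the blank must be 35 − 30 = 5.

x = 6, a = 3, c = 5, p = -2, n = 3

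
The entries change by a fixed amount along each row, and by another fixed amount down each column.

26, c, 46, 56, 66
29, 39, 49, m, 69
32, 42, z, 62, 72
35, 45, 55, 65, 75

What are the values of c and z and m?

c = 36, z = 52, m = 59

Along each row the entries change by 10 per step; down each column they change by 3.
Row 1: from 26 at column 1, stepping by 10 to column 2 gives 36.
Row 3: from 32 at column 1, stepping by 10 to column 3 gives 52.
Row 2: from 29 at column 1, stepping by 10 to column 4 gives 59.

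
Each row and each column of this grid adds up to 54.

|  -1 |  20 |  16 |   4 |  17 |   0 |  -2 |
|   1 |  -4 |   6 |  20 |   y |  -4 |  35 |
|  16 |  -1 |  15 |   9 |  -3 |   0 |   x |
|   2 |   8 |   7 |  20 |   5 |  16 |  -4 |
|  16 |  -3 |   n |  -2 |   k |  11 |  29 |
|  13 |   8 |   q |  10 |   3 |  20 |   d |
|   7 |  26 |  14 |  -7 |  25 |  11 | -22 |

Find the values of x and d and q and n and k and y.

x = 18, d = 0, q = 0, n = -4, k = 7, y = 0

Row 2 has 1 − 4 + 6 + 20 − 4 + 35 = 54; the blank must be 54 − 54 = 0.
Column 5 has 17 + 0 − 3 + 5 + 3 + 25 = 47; the blank must be 54 − 47 = 7.
Row 5 has 16 − 3 − 2 + 7 + 11 + 29 = 58; the blank must be 54 − 58 = -4.
Row 3 has 16 − 1 + 15 + 9 − 3 + 0 = 36; the blank must be 54 − 36 = 18.
Column 7 has -2 + 35 + 18 − 4 + 29 − 22 = 54; the blank must be 54 − 54 = 0.
Row 6 has 13 + 8 + 10 + 3 + 20 + 0 = 54; the blank must be 54 − 54 = 0.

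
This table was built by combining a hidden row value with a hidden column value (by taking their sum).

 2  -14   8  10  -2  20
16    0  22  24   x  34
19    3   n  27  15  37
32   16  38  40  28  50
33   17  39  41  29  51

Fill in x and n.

The difference between any two rows is the same in every column — this is an addition table with the headers hidden.
Row 2 minus row 1 is 24 − 10 = 14, so its entry in column 5 is -2 + 14 = 12.
Row 3 minus row 1 is 27 − 10 = 17, so its entry in column 3 is 8 + 17 = 25.

x = 12, n = 25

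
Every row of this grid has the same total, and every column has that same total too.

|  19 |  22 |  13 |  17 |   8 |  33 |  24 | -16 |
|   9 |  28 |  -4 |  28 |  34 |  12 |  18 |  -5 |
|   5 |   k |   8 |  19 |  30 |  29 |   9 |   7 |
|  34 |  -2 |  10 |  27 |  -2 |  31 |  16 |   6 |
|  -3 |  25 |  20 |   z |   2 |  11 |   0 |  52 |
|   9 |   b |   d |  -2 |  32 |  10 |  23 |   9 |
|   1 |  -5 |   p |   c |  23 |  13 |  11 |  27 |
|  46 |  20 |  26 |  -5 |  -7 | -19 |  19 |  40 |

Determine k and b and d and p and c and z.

k = 13, b = 19, d = 20, p = 27, c = 23, z = 13

Rows 1 and 2 both sum to 120, so that's the common total.
Row 3 has 5 + 8 + 19 + 30 + 29 + 9 + 7 = 107; the blank must be 120 − 107 = 13.
Row 5 has -3 + 25 + 20 + 2 + 11 + 0 + 52 = 107; the blank must be 120 − 107 = 13.
Column 2 has 22 + 28 + 13 − 2 + 25 − 5 + 20 = 101; the blank must be 120 − 101 = 19.
Column 4 has 17 + 28 + 19 + 27 + 13 − 2 − 5 = 97; the blank must be 120 − 97 = 23.
Row 7 has 1 − 5 + 23 + 23 + 13 + 11 + 27 = 93; the blank must be 120 − 93 = 27.
Row 6 has 9 + 19 − 2 + 32 + 10 + 23 + 9 = 100; the blank must be 120 − 100 = 20.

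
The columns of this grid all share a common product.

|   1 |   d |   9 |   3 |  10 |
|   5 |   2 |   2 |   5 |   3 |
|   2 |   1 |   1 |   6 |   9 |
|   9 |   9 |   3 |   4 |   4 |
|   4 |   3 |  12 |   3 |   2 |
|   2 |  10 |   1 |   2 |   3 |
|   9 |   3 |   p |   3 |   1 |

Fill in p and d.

Columns 1 and 4 each multiply to 6480, so every column has product 6480.
Column 3: 9×2×1×3×12×1 = 648, so the missing entry is 6480 ÷ 648 = 10.
Column 2: 2×1×9×3×10×3 = 1620, so the missing entry is 6480 ÷ 1620 = 4.

p = 10, d = 4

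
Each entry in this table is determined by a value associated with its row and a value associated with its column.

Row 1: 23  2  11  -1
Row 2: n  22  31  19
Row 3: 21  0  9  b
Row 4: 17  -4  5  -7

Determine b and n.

b = -3, n = 43

The difference between any two rows is the same in every column — this is an addition table with the headers hidden.
Row 3 minus row 1 is 9 − 11 = -2, so its entry in column 4 is -1 + (-2) = -3.
Row 2 minus row 1 is 31 − 11 = 20, so its entry in column 1 is 23 + 20 = 43.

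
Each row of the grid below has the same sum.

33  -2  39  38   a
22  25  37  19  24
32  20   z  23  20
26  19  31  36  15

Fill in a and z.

Rows 2 and 4 both add up to 127, so every row sums to 127.
Row 1: 33 − 2 + 39 + 38 = 108, so the missing entry is 127 − 108 = 19.
Row 3: 32 + 20 + 23 + 20 = 95, so the missing entry is 127 − 95 = 32.

a = 19, z = 32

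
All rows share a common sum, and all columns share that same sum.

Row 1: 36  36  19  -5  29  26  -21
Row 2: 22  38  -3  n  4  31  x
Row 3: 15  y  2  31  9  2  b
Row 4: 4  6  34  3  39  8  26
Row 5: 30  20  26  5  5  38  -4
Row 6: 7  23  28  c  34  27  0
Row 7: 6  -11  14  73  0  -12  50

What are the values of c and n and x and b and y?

Rows 1 and 4 both sum to 120, so that's the common total.
Column 2: 36 + 38 + 6 + 20 + 23 − 11 = 112, so its missing entry is 120 − 112 = 8.
Row 3: 15 + 8 + 2 + 31 + 9 + 2 = 67, so its missing entry is 120 − 67 = 53.
Row 6: 7 + 23 + 28 + 34 + 27 + 0 = 119, so its missing entry is 120 − 119 = 1.
Column 7: -21 + 53 + 26 − 4 + 0 + 50 = 104, so its missing entry is 120 − 104 = 16.
Row 2: 22 + 38 − 3 + 4 + 31 + 16 = 108, so its missing entry is 120 − 108 = 12.

c = 1, n = 12, x = 16, b = 53, y = 8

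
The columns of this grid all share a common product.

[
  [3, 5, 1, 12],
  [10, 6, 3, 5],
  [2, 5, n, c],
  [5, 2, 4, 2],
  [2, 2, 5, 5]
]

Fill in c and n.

Columns 1 and 2 each multiply to 600, so every column has product 600.
Column 4: 12×5×2×5 = 600, so the missing entry is 600 ÷ 600 = 1.
Column 3: 1×3×4×5 = 60, so the missing entry is 600 ÷ 60 = 10.

c = 1, n = 10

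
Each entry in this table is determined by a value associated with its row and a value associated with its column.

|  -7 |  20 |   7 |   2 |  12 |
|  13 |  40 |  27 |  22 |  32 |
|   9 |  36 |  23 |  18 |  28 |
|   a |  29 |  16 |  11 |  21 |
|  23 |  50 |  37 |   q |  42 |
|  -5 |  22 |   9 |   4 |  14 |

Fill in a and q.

The difference between any two rows is the same in every column — this is an addition table with the headers hidden.
Row 4 minus row 1 is 29 − 20 = 9, so its entry in column 1 is -7 + 9 = 2.
Row 5 minus row 1 is 50 − 20 = 30, so its entry in column 4 is 2 + 30 = 32.

a = 2, q = 32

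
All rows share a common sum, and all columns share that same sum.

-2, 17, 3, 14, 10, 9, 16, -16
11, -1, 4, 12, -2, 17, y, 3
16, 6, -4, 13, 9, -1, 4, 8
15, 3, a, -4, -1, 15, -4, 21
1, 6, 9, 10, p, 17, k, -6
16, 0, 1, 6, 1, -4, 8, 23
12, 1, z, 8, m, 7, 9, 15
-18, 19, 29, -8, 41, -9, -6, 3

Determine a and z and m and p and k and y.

Rows 1 and 3 both sum to 51, so that's the common total.
Row 2 has 11 − 1 + 4 + 12 − 2 + 17 + 3 = 44; the blank must be 51 − 44 = 7.
Column 7 has 16 + 7 + 4 − 4 + 8 + 9 − 6 = 34; the blank must be 51 − 34 = 17.
Row 5 has 1 + 6 + 9 + 10 + 17 + 17 − 6 = 54; the blank must be 51 − 54 = -3.
Column 5 has 10 − 2 + 9 − 1 − 3 + 1 + 41 = 55; the blank must be 51 − 55 = -4.
Row 7 has 12 + 1 + 8 − 4 + 7 + 9 + 15 = 48; the blank must be 51 − 48 = 3.
Row 4 has 15 + 3 − 4 − 1 + 15 − 4 + 21 = 45; the blank must be 51 − 45 = 6.

a = 6, z = 3, m = -4, p = -3, k = 17, y = 7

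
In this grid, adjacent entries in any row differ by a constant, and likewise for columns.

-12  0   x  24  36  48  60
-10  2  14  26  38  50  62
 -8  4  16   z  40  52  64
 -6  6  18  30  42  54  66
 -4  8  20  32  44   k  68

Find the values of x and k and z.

x = 12, k = 56, z = 28

Along each row the entries change by 12 per step; down each column they change by 2.
Row 1: from -12 at column 1, stepping by 12 to column 3 gives 12.
Row 5: from -4 at column 1, stepping by 12 to column 6 gives 56.
Row 3: from -8 at column 1, stepping by 12 to column 4 gives 28.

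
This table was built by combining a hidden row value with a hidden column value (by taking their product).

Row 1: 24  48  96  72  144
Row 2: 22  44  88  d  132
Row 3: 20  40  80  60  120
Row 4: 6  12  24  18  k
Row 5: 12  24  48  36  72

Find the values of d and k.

Each row is a constant multiple of every other row — this is a multiplication table with the headers hidden.
Row 2 is 44/48 = 11/12 times row 1, so its entry in column 4 is 72 × 11/12 = 66.
Row 4 is 12/48 = 1/4 times row 1, so its entry in column 5 is 144 × 1/4 = 36.

d = 66, k = 36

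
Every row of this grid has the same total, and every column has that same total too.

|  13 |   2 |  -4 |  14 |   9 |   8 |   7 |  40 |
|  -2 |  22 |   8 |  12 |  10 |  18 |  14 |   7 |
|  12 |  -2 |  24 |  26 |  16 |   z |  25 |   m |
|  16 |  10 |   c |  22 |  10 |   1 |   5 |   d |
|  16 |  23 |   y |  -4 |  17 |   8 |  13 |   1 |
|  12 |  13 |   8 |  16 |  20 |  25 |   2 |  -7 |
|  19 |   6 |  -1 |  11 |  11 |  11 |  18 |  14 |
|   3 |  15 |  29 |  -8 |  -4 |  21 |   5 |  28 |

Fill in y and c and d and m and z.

y = 15, c = 10, d = 15, m = -9, z = -3

Rows 1 and 2 both sum to 89, so that's the common total.
Row 5 has 16 + 23 − 4 + 17 + 8 + 13 + 1 = 74; the blank must be 89 − 74 = 15.
Column 3 has -4 + 8 + 24 + 15 + 8 − 1 + 29 = 79; the blank must be 89 − 79 = 10.
Row 4 has 16 + 10 + 10 + 22 + 10 + 1 + 5 = 74; the blank must be 89 − 74 = 15.
Column 8 has 40 + 7 + 15 + 1 − 7 + 14 + 28 = 98; the blank must be 89 − 98 = -9.
Row 3 has 12 − 2 + 24 + 26 + 16 + 25 − 9 = 92; the blank must be 89 − 92 = -3.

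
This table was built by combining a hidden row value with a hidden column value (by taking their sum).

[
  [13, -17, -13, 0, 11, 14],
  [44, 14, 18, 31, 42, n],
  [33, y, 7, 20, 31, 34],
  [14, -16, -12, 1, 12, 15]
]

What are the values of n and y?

The difference between any two rows is the same in every column — this is an addition table with the headers hidden.
Row 2 minus row 1 is 42 − 11 = 31, so its entry in column 6 is 14 + 31 = 45.
Row 3 minus row 1 is 31 − 11 = 20, so its entry in column 2 is -17 + 20 = 3.

n = 45, y = 3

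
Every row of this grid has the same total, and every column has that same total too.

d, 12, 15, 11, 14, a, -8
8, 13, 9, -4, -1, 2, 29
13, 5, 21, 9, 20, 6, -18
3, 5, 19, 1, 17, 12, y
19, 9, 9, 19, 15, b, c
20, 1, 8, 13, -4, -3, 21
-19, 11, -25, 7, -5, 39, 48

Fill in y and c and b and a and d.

y = -1, c = -15, b = 0, a = 0, d = 12

Rows 2 and 3 both sum to 56, so that's the common total.
Column 1 has 8 + 13 + 3 + 19 + 20 − 19 = 44; the blank must be 56 − 44 = 12.
Row 1 has 12 + 12 + 15 + 11 + 14 − 8 = 56; the blank must be 56 − 56 = 0.
Column 6 has 0 + 2 + 6 + 12 − 3 + 39 = 56; the blank must be 56 − 56 = 0.
Row 5 has 19 + 9 + 9 + 19 + 15 + 0 = 71; the blank must be 56 − 71 = -15.
Row 4 has 3 + 5 + 19 + 1 + 17 + 12 = 57; the blank must be 56 − 57 = -1.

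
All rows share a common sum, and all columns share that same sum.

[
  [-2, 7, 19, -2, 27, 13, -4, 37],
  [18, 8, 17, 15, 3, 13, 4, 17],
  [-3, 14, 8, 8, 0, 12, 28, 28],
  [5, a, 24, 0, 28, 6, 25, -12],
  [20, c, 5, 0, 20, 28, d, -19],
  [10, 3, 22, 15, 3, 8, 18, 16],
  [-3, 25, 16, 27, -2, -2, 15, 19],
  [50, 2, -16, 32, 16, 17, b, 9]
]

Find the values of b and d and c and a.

b = -15, d = 24, c = 17, a = 19

Rows 1 and 2 both sum to 95, so that's the common total.
Row 8 has 50 + 2 − 16 + 32 + 16 + 17 + 9 = 110; the blank must be 95 − 110 = -15.
Column 7 has -4 + 4 + 28 + 25 + 18 + 15 − 15 = 71; the blank must be 95 − 71 = 24.
Row 5 has 20 + 5 + 0 + 20 + 28 + 24 − 19 = 78; the blank must be 95 − 78 = 17.
Row 4 has 5 + 24 + 0 + 28 + 6 + 25 − 12 = 76; the blank must be 95 − 76 = 19.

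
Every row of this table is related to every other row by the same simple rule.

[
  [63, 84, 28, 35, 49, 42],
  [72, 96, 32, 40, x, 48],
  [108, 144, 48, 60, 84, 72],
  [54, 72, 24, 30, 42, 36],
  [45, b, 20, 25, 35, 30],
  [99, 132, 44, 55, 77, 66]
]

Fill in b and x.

b = 60, x = 56

Each row is a constant multiple of every other row — this is a multiplication table with the headers hidden.
Row 5 is 45/63 = 5/7 times row 1, so its entry in column 2 is 84 × 5/7 = 60.
Row 2 is 72/63 = 8/7 times row 1, so its entry in column 5 is 49 × 8/7 = 56.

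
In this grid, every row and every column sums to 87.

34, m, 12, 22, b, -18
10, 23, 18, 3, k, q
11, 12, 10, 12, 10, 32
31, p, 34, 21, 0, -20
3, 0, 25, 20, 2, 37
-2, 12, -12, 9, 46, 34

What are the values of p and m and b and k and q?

Column 6 has -18 + 32 − 20 + 37 + 34 = 65; the blank must be 87 − 65 = 22.
Row 4 has 31 + 34 + 21 + 0 − 20 = 66; the blank must be 87 − 66 = 21.
Column 2 has 23 + 12 + 21 + 0 + 12 = 68; the blank must be 87 − 68 = 19.
Row 1 has 34 + 19 + 12 + 22 − 18 = 69; the blank must be 87 − 69 = 18.
Row 2 has 10 + 23 + 18 + 3 + 22 = 76; the blank must be 87 − 76 = 11.

p = 21, m = 19, b = 18, k = 11, q = 22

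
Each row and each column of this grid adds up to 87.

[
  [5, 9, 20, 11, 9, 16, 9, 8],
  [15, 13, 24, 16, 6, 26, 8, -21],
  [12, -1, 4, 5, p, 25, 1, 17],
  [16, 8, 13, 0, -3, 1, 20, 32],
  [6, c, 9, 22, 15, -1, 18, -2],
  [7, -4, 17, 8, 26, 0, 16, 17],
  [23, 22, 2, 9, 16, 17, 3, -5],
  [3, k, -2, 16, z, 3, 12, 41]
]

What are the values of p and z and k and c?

p = 24, z = -6, k = 20, c = 20

The known cells in row 3 total 63, leaving 87 − 63 = 24 for the blank.
The known cells in column 5 total 93, leaving 87 − 93 = -6 for the blank.
The known cells in row 8 total 67, leaving 87 − 67 = 20 for the blank.
The known cells in row 5 total 67, leaving 87 − 67 = 20 for the blank.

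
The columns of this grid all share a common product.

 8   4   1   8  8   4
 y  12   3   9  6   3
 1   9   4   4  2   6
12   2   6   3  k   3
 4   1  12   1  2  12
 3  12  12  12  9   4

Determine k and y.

k = 6, y = 9

Columns 3 and 6 each multiply to 10368, so every column has product 10368.
Column 5: 8×6×2×2×9 = 1728, so the missing entry is 10368 ÷ 1728 = 6.
Column 1: 8×1×12×4×3 = 1152, so the missing entry is 10368 ÷ 1152 = 9.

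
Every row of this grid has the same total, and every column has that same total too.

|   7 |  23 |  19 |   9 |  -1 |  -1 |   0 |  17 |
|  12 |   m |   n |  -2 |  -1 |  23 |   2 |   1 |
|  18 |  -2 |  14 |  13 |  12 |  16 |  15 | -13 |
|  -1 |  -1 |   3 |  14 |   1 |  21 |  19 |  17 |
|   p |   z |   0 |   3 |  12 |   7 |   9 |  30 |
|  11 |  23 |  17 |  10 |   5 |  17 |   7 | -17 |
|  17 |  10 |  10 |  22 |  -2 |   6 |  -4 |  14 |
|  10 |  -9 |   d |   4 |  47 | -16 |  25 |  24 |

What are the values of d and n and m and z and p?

d = -12, n = 22, m = 16, z = 13, p = -1

Rows 1 and 3 both sum to 73, so that's the common total.
Column 1: 7 + 12 + 18 − 1 + 11 + 17 + 10 = 74, so its missing entry is 73 − 74 = -1.
Row 8: 10 − 9 + 4 + 47 − 16 + 25 + 24 = 85, so its missing entry is 73 − 85 = -12.
Column 3: 19 + 14 + 3 + 0 + 17 + 10 − 12 = 51, so its missing entry is 73 − 51 = 22.
Row 2: 12 + 22 − 2 − 1 + 23 + 2 + 1 = 57, so its missing entry is 73 − 57 = 16.
Row 5: -1 + 0 + 3 + 12 + 7 + 9 + 30 = 60, so its missing entry is 73 − 60 = 13.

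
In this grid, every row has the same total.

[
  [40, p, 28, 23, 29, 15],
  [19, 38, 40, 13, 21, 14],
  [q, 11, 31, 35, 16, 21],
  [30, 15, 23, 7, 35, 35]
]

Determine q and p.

Row 2 sums to 145 and so does row 4; that's the common total.
In row 3 the known cells total 114, leaving 145 − 114 = 31.
In row 1 the known cells total 135, leaving 145 − 135 = 10.

q = 31, p = 10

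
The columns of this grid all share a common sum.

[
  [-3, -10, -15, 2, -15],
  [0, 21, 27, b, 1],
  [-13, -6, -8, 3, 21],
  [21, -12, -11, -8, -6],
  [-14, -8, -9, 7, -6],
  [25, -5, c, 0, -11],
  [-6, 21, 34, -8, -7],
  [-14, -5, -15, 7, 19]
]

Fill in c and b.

The complete columns each total -4.
Column 3 is missing -4 − 3 = -7 (since -15 + 27 − 8 − 11 − 9 + 34 − 15 = 3).
Column 4 is missing -4 − 3 = -7 (since 2 + 3 − 8 + 7 + 0 − 8 + 7 = 3).

c = -7, b = -7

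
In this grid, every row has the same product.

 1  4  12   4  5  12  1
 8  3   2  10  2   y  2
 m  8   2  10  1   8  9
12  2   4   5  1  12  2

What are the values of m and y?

Rows 1 and 4 each multiply to 11520, so every row has product 11520.
Row 3: 8×2×10×1×8×9 = 11520, so the missing entry is 11520 ÷ 11520 = 1.
Row 2: 8×3×2×10×2×2 = 1920, so the missing entry is 11520 ÷ 1920 = 6.

m = 1, y = 6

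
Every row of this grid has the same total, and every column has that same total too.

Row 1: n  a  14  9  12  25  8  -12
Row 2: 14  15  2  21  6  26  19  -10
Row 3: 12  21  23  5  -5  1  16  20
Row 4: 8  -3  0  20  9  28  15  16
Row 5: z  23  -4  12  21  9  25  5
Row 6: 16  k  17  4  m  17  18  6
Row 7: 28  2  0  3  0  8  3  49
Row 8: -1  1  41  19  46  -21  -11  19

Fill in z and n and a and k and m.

Rows 2 and 3 both sum to 93, so that's the common total.
Row 5: 23 − 4 + 12 + 21 + 9 + 25 + 5 = 91, so its missing entry is 93 − 91 = 2.
Column 1: 14 + 12 + 8 + 2 + 16 + 28 − 1 = 79, so its missing entry is 93 − 79 = 14.
Row 1: 14 + 14 + 9 + 12 + 25 + 8 − 12 = 70, so its missing entry is 93 − 70 = 23.
Column 5: 12 + 6 − 5 + 9 + 21 + 0 + 46 = 89, so its missing entry is 93 − 89 = 4.
Row 6: 16 + 17 + 4 + 4 + 17 + 18 + 6 = 82, so its missing entry is 93 − 82 = 11.

z = 2, n = 14, a = 23, k = 11, m = 4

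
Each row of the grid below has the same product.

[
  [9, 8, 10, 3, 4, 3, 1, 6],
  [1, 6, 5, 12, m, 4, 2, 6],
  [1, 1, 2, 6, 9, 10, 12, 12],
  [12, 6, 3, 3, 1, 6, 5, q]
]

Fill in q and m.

Rows 1 and 3 each multiply to 155520, so every row has product 155520.
Row 4: 12×6×3×3×1×6×5 = 19440, so the missing entry is 155520 ÷ 19440 = 8.
Row 2: 1×6×5×12×4×2×6 = 17280, so the missing entry is 155520 ÷ 17280 = 9.

q = 8, m = 9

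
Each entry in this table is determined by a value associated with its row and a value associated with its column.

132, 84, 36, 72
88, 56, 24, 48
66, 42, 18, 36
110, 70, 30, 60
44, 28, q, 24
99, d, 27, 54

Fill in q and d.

Each row is a constant multiple of every other row — this is a multiplication table with the headers hidden.
Row 5 is 24/72 = 1/3 times row 1, so its entry in column 3 is 36 × 1/3 = 12.
Row 6 is 54/72 = 3/4 times row 1, so its entry in column 2 is 84 × 3/4 = 63.

q = 12, d = 63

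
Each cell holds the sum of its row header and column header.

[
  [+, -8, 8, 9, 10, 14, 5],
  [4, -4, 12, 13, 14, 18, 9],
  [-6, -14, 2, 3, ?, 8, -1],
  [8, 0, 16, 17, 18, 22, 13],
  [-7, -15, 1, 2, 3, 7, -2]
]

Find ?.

4

-6 + 10 = 4.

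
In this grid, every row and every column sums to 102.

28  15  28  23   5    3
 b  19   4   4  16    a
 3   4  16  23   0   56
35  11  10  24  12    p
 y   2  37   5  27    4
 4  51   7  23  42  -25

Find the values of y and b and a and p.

The known cells in row 5 total 75, leaving 102 − 75 = 27 for the blank.
The known cells in column 1 total 97, leaving 102 − 97 = 5 for the blank.
The known cells in row 4 total 92, leaving 102 − 92 = 10 for the blank.
The known cells in row 2 total 48, leaving 102 − 48 = 54 for the blank.

y = 27, b = 5, a = 54, p = 10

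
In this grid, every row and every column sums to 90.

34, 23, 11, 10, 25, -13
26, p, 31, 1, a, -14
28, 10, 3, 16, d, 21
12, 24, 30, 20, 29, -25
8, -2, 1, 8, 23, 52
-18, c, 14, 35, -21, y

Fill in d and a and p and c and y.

The known cells in row 3 total 78, leaving 90 − 78 = 12 for the blank.
The known cells in column 6 total 21, leaving 90 − 21 = 69 for the blank.
The known cells in row 6 total 79, leaving 90 − 79 = 11 for the blank.
The known cells in column 2 total 66, leaving 90 − 66 = 24 for the blank.
The known cells in row 2 total 68, leaving 90 − 68 = 22 for the blank.

d = 12, a = 22, p = 24, c = 11, y = 69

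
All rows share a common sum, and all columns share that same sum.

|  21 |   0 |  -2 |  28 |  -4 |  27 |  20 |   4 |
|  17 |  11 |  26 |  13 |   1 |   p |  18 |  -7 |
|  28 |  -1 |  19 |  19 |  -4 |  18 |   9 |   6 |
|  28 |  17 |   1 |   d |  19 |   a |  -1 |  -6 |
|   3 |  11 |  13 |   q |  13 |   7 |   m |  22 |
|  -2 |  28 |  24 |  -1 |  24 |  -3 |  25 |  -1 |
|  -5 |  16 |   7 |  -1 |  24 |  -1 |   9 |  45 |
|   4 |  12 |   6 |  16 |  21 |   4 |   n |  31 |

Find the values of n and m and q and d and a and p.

n = 0, m = 14, q = 11, d = 9, a = 27, p = 15

Rows 1 and 3 both sum to 94, so that's the common total.
Row 2: 17 + 11 + 26 + 13 + 1 + 18 − 7 = 79, so its missing entry is 94 − 79 = 15.
Row 8: 4 + 12 + 6 + 16 + 21 + 4 + 31 = 94, so its missing entry is 94 − 94 = 0.
Column 7: 20 + 18 + 9 − 1 + 25 + 9 + 0 = 80, so its missing entry is 94 − 80 = 14.
Row 5: 3 + 11 + 13 + 13 + 7 + 14 + 22 = 83, so its missing entry is 94 − 83 = 11.
Column 4: 28 + 13 + 19 + 11 − 1 − 1 + 16 = 85, so its missing entry is 94 − 85 = 9.
Row 4: 28 + 17 + 1 + 9 + 19 − 1 − 6 = 67, so its missing entry is 94 − 67 = 27.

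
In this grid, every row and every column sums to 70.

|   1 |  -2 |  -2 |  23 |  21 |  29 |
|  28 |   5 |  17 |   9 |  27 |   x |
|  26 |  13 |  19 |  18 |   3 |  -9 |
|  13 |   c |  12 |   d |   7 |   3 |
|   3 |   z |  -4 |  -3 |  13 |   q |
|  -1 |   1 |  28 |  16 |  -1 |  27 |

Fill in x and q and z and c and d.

Row 2 has 28 + 5 + 17 + 9 + 27 = 86; the blank must be 70 − 86 = -16.
Column 6 has 29 − 16 − 9 + 3 + 27 = 34; the blank must be 70 − 34 = 36.
Column 4 has 23 + 9 + 18 − 3 + 16 = 63; the blank must be 70 − 63 = 7.
Row 4 has 13 + 12 + 7 + 7 + 3 = 42; the blank must be 70 − 42 = 28.
Row 5 has 3 − 4 − 3 + 13 + 36 = 45; the blank must be 70 − 45 = 25.

x = -16, q = 36, z = 25, c = 28, d = 7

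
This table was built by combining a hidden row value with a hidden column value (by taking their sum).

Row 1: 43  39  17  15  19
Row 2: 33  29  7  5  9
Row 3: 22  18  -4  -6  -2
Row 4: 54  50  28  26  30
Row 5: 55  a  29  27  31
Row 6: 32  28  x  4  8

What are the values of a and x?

The difference between any two rows is the same in every column — this is an addition table with the headers hidden.
Row 5 minus row 1 is 27 − 15 = 12, so its entry in column 2 is 39 + 12 = 51.
Row 6 minus row 1 is 4 − 15 = -11, so its entry in column 3 is 17 + (-11) = 6.

a = 51, x = 6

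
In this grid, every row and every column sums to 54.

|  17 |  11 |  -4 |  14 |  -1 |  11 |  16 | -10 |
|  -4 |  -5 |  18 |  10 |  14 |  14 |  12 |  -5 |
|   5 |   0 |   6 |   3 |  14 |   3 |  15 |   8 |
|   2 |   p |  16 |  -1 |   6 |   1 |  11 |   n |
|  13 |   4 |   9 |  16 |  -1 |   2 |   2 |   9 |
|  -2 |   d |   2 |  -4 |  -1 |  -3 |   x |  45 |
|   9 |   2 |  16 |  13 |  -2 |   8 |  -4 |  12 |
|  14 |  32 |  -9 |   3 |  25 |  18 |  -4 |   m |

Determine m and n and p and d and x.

Row 8: 14 + 32 − 9 + 3 + 25 + 18 − 4 = 79, so its missing entry is 54 − 79 = -25.
Column 8: -10 − 5 + 8 + 9 + 45 + 12 − 25 = 34, so its missing entry is 54 − 34 = 20.
Row 4: 2 + 16 − 1 + 6 + 1 + 11 + 20 = 55, so its missing entry is 54 − 55 = -1.
Column 2: 11 − 5 + 0 − 1 + 4 + 2 + 32 = 43, so its missing entry is 54 − 43 = 11.
Row 6: -2 + 11 + 2 − 4 − 1 − 3 + 45 = 48, so its missing entry is 54 − 48 = 6.

m = -25, n = 20, p = -1, d = 11, x = 6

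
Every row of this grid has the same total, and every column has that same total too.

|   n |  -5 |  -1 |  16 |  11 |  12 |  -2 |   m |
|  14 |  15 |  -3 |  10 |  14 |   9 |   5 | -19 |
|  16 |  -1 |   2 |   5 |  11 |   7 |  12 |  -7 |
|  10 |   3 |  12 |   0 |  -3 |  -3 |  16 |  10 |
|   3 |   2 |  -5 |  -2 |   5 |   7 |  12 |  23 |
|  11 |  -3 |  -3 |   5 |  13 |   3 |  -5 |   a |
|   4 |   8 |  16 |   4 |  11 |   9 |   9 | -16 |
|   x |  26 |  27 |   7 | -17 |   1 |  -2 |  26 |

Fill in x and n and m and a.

Rows 2 and 3 both sum to 45, so that's the common total.
Row 8 has 26 + 27 + 7 − 17 + 1 − 2 + 26 = 68; the blank must be 45 − 68 = -23.
Row 6 has 11 − 3 − 3 + 5 + 13 + 3 − 5 = 21; the blank must be 45 − 21 = 24.
Column 8 has -19 − 7 + 10 + 23 + 24 − 16 + 26 = 41; the blank must be 45 − 41 = 4.
Row 1 has -5 − 1 + 16 + 11 + 12 − 2 + 4 = 35; the blank must be 45 − 35 = 10.

x = -23, n = 10, m = 4, a = 24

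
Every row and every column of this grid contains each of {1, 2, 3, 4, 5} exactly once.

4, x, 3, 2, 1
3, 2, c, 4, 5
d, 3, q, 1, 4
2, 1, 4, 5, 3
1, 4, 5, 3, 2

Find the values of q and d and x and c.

Cell (1,2): row 1 already has {1, 2, 3, 4} → 5.
Cell (2,3): row 2 already has {2, 3, 4, 5} → 1.
At (row 3, col 1): column 1 already has {1, 2, 3, 4}, so the value is 5.
At (row 3, col 3): row 3 already has {1, 3, 4, 5}, so the value is 2.

q = 2, d = 5, x = 5, c = 1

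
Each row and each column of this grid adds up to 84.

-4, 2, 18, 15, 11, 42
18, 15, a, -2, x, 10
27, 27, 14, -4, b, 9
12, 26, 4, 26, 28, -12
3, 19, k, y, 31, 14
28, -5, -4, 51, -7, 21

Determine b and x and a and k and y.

The known cells in row 3 total 73, leaving 84 − 73 = 11 for the blank.
The known cells in column 4 total 86, leaving 84 − 86 = -2 for the blank.
The known cells in row 5 total 65, leaving 84 − 65 = 19 for the blank.
The known cells in column 3 total 51, leaving 84 − 51 = 33 for the blank.
The known cells in row 2 total 74, leaving 84 − 74 = 10 for the blank.

b = 11, x = 10, a = 33, k = 19, y = -2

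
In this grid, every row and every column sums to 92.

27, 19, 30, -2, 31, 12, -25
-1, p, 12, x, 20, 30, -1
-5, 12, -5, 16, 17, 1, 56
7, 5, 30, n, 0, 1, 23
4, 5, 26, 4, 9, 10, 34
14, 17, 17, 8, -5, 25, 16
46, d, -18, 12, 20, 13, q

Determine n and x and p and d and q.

n = 26, x = 28, p = 4, d = 30, q = -11

The known cells in row 4 total 66, leaving 92 − 66 = 26 for the blank.
The known cells in column 7 total 103, leaving 92 − 103 = -11 for the blank.
The known cells in row 7 total 62, leaving 92 − 62 = 30 for the blank.
The known cells in column 2 total 88, leaving 92 − 88 = 4 for the blank.
The known cells in row 2 total 64, leaving 92 − 64 = 28 for the blank.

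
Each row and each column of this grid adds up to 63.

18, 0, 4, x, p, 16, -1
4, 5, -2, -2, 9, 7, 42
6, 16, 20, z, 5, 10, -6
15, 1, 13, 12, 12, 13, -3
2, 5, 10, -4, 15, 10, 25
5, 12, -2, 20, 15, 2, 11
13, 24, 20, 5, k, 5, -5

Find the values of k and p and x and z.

The known cells in row 3 total 51, leaving 63 − 51 = 12 for the blank.
The known cells in column 4 total 43, leaving 63 − 43 = 20 for the blank.
The known cells in row 1 total 57, leaving 63 − 57 = 6 for the blank.
The known cells in row 7 total 62, leaving 63 − 62 = 1 for the blank.

k = 1, p = 6, x = 20, z = 12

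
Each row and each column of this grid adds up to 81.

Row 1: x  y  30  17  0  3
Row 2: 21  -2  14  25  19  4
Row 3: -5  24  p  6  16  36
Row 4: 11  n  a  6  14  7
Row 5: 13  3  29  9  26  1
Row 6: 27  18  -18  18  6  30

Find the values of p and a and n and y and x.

The known cells in column 1 total 67, leaving 81 − 67 = 14 for the blank.
The known cells in row 1 total 64, leaving 81 − 64 = 17 for the blank.
The known cells in column 2 total 60, leaving 81 − 60 = 21 for the blank.
The known cells in row 3 total 77, leaving 81 − 77 = 4 for the blank.
The known cells in row 4 total 59, leaving 81 − 59 = 22 for the blank.

p = 4, a = 22, n = 21, y = 17, x = 14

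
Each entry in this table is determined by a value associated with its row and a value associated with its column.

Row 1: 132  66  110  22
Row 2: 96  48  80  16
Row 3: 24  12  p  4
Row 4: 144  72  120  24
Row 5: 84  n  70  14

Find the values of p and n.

p = 20, n = 42

Each row is a constant multiple of every other row — this is a multiplication table with the headers hidden.
Row 3 is 4/22 = 2/11 times row 1, so its entry in column 3 is 110 × 2/11 = 20.
Row 5 is 14/22 = 7/11 times row 1, so its entry in column 2 is 66 × 7/11 = 42.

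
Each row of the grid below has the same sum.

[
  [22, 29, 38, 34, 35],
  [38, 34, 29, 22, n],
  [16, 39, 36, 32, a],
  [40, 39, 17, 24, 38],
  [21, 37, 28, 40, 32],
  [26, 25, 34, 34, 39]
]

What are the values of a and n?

Rows 4 and 6 both add up to 158, so every row sums to 158.
Row 3: 16 + 39 + 36 + 32 = 123, so the missing entry is 158 − 123 = 35.
Row 2: 38 + 34 + 29 + 22 = 123, so the missing entry is 158 − 123 = 35.

a = 35, n = 35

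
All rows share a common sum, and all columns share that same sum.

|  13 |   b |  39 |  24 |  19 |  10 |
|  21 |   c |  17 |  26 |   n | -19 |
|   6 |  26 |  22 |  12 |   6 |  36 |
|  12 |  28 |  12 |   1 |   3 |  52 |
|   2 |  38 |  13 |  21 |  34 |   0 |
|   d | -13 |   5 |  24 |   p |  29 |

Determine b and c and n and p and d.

Rows 3 and 4 both sum to 108, so that's the common total.
The known cells in row 1 total 105, leaving 108 − 105 = 3 for the blank.
The known cells in column 2 total 82, leaving 108 − 82 = 26 for the blank.
The known cells in row 2 total 71, leaving 108 − 71 = 37 for the blank.
The known cells in column 5 total 99, leaving 108 − 99 = 9 for the blank.
The known cells in row 6 total 54, leaving 108 − 54 = 54 for the blank.

b = 3, c = 26, n = 37, p = 9, d = 54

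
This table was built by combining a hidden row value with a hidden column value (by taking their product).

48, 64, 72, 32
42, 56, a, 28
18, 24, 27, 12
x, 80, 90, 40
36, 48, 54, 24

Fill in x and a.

Each row is a constant multiple of every other row — this is a multiplication table with the headers hidden.
Row 4 is 40/32 = 5/4 times row 1, so its entry in column 1 is 48 × 5/4 = 60.
Row 2 is 28/32 = 7/8 times row 1, so its entry in column 3 is 72 × 7/8 = 63.

x = 60, a = 63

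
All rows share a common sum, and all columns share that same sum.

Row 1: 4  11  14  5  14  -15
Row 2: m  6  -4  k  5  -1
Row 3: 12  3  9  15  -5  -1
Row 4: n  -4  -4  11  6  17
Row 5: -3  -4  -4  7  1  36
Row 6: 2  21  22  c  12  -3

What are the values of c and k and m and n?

Rows 1 and 3 both sum to 33, so that's the common total.
The known cells in row 6 total 54, leaving 33 − 54 = -21 for the blank.
The known cells in column 4 total 17, leaving 33 − 17 = 16 for the blank.
The known cells in row 2 total 22, leaving 33 − 22 = 11 for the blank.
The known cells in row 4 total 26, leaving 33 − 26 = 7 for the blank.

c = -21, k = 16, m = 11, n = 7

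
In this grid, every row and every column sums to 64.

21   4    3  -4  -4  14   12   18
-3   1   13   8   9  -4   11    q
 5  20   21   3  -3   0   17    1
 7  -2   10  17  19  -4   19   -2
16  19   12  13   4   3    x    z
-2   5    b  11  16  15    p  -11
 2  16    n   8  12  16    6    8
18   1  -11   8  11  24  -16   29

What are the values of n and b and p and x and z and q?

n = -4, b = 20, p = 10, x = 5, z = -8, q = 29

The known cells in row 7 total 68, leaving 64 − 68 = -4 for the blank.
The known cells in row 2 total 35, leaving 64 − 35 = 29 for the blank.
The known cells in column 8 total 72, leaving 64 − 72 = -8 for the blank.
The known cells in row 5 total 59, leaving 64 − 59 = 5 for the blank.
The known cells in column 7 total 54, leaving 64 − 54 = 10 for the blank.
The known cells in row 6 total 44, leaving 64 − 44 = 20 for the blank.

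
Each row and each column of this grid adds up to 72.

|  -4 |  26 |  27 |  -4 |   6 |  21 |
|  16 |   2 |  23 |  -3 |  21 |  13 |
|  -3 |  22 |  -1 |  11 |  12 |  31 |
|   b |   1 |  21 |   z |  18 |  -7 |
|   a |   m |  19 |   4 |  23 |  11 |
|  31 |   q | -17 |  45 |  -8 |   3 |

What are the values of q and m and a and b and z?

q = 18, m = 3, a = 12, b = 20, z = 19

Row 6 has 31 − 17 + 45 − 8 + 3 = 54; the blank must be 72 − 54 = 18.
Column 4 has -4 − 3 + 11 + 4 + 45 = 53; the blank must be 72 − 53 = 19.
Row 4 has 1 + 21 + 19 + 18 − 7 = 52; the blank must be 72 − 52 = 20.
Column 1 has -4 + 16 − 3 + 20 + 31 = 60; the blank must be 72 − 60 = 12.
Row 5 has 12 + 19 + 4 + 23 + 11 = 69; the blank must be 72 − 69 = 3.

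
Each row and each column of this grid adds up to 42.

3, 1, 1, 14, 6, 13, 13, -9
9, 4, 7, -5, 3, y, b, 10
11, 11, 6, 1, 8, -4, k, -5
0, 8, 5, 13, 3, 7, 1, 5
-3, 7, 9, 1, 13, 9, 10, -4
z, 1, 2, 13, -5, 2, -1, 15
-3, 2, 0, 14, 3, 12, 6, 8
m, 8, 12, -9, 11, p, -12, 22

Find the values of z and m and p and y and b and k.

z = 15, m = 10, p = 0, y = 3, b = 11, k = 14

Row 6 has 1 + 2 + 13 − 5 + 2 − 1 + 15 = 27; the blank must be 42 − 27 = 15.
Column 1 has 3 + 9 + 11 + 0 − 3 + 15 − 3 = 32; the blank must be 42 − 32 = 10.
Row 3 has 11 + 11 + 6 + 1 + 8 − 4 − 5 = 28; the blank must be 42 − 28 = 14.
Column 7 has 13 + 14 + 1 + 10 − 1 + 6 − 12 = 31; the blank must be 42 − 31 = 11.
Row 2 has 9 + 4 + 7 − 5 + 3 + 11 + 10 = 39; the blank must be 42 − 39 = 3.
Row 8 has 10 + 8 + 12 − 9 + 11 − 12 + 22 = 42; the blank must be 42 − 42 = 0.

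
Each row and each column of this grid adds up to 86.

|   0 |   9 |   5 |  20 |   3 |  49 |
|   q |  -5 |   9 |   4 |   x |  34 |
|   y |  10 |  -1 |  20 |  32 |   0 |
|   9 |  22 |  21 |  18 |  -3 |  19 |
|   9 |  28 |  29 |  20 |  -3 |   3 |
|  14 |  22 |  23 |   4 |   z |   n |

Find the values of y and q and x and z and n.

The known cells in column 6 total 105, leaving 86 − 105 = -19 for the blank.
The known cells in row 6 total 44, leaving 86 − 44 = 42 for the blank.
The known cells in row 3 total 61, leaving 86 − 61 = 25 for the blank.
The known cells in column 5 total 71, leaving 86 − 71 = 15 for the blank.
The known cells in row 2 total 57, leaving 86 − 57 = 29 for the blank.

y = 25, q = 29, x = 15, z = 42, n = -19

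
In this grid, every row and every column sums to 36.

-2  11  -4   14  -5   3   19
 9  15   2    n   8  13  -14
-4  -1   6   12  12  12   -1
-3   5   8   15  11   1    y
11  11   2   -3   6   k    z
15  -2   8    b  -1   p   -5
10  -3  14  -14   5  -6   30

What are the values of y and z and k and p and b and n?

y = -1, z = 8, k = 1, p = 12, b = 9, n = 3

Row 4 has -3 + 5 + 8 + 15 + 11 + 1 = 37; the blank must be 36 − 37 = -1.
Column 7 has 19 − 14 − 1 − 1 − 5 + 30 = 28; the blank must be 36 − 28 = 8.
Row 5 has 11 + 11 + 2 − 3 + 6 + 8 = 35; the blank must be 36 − 35 = 1.
Column 6 has 3 + 13 + 12 + 1 + 1 − 6 = 24; the blank must be 36 − 24 = 12.
Row 6 has 15 − 2 + 8 − 1 + 12 − 5 = 27; the blank must be 36 − 27 = 9.
Row 2 has 9 + 15 + 2 + 8 + 13 − 14 = 33; the blank must be 36 − 33 = 3.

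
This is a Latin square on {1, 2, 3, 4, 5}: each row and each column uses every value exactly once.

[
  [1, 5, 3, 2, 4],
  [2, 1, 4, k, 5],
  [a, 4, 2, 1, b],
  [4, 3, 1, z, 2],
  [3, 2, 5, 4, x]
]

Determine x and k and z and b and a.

x = 1, k = 3, z = 5, b = 3, a = 5

For row 5, column 5: row 5 already has {2, 3, 4, 5}; that leaves 1.
At (row 3, col 5): column 5 already has {1, 2, 4, 5}, so the value is 3.
For row 3, column 1: row 3 already has {1, 2, 3, 4}; that leaves 5.
Cell (4,4): row 4 already has {1, 2, 3, 4} → 5.
At (row 2, col 4): row 2 already has {1, 2, 4, 5}, so the value is 3.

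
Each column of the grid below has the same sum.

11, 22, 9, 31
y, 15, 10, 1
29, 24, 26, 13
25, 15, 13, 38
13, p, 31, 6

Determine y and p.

Columns 3 and 4 both add up to 89, so every column sums to 89.
Column 1: 11 + 29 + 25 + 13 = 78, so the missing entry is 89 − 78 = 11.
Column 2: 22 + 15 + 24 + 15 = 76, so the missing entry is 89 − 76 = 13.

y = 11, p = 13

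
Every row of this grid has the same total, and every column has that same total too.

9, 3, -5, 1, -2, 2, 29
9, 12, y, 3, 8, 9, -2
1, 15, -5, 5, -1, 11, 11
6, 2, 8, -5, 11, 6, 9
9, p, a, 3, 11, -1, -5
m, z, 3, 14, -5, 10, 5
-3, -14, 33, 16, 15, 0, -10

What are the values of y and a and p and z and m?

Rows 1 and 3 both sum to 37, so that's the common total.
The known cells in row 2 total 39, leaving 37 − 39 = -2 for the blank.
The known cells in column 3 total 32, leaving 37 − 32 = 5 for the blank.
The known cells in column 1 total 31, leaving 37 − 31 = 6 for the blank.
The known cells in row 6 total 33, leaving 37 − 33 = 4 for the blank.
The known cells in row 5 total 22, leaving 37 − 22 = 15 for the blank.

y = -2, a = 5, p = 15, z = 4, m = 6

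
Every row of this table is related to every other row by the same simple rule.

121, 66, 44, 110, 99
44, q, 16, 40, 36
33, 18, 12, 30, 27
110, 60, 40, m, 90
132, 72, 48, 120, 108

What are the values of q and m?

Each row is a constant multiple of every other row — this is a multiplication table with the headers hidden.
Row 2 is 44/121 = 4/11 times row 1, so its entry in column 2 is 66 × 4/11 = 24.
Row 4 is 110/121 = 10/11 times row 1, so its entry in column 4 is 110 × 10/11 = 100.

q = 24, m = 100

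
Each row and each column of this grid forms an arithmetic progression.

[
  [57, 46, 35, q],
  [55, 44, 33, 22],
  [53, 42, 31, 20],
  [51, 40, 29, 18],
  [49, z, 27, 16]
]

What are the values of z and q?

Along each row the entries change by -11 per step; down each column they change by -2.
Row 5: from 49 at column 1, stepping by -11 to column 2 gives 38.
Row 1: from 57 at column 1, stepping by -11 to column 4 gives 24.

z = 38, q = 24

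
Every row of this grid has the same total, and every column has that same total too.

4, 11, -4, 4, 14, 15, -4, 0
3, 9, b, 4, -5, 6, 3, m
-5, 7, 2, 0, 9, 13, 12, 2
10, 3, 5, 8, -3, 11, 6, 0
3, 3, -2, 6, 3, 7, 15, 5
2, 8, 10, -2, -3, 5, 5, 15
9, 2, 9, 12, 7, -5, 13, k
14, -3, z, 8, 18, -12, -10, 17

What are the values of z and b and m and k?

z = 8, b = 12, m = 8, k = -7

Rows 1 and 3 both sum to 40, so that's the common total.
The known cells in row 7 total 47, leaving 40 − 47 = -7 for the blank.
The known cells in column 8 total 32, leaving 40 − 32 = 8 for the blank.
The known cells in row 2 total 28, leaving 40 − 28 = 12 for the blank.
The known cells in row 8 total 32, leaving 40 − 32 = 8 for the blank.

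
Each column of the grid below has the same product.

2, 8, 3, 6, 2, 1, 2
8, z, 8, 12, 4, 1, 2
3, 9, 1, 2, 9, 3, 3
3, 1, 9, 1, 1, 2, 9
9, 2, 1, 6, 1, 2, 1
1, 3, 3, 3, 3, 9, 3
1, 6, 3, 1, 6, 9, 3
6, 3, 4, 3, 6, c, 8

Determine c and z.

Columns 3 and 5 each multiply to 7776, so every column has product 7776.
Column 6: 1×1×3×2×2×9×9 = 972, so the missing entry is 7776 ÷ 972 = 8.
Column 2: 8×9×1×2×3×6×3 = 7776, so the missing entry is 7776 ÷ 7776 = 1.

c = 8, z = 1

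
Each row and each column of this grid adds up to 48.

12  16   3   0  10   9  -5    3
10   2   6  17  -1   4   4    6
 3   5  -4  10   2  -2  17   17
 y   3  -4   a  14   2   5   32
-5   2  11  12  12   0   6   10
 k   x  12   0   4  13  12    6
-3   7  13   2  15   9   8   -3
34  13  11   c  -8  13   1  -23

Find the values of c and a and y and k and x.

c = 7, a = 0, y = -4, k = 1, x = 0

Column 2: 16 + 2 + 5 + 3 + 2 + 7 + 13 = 48, so its missing entry is 48 − 48 = 0.
Row 8: 34 + 13 + 11 − 8 + 13 + 1 − 23 = 41, so its missing entry is 48 − 41 = 7.
Column 4: 0 + 17 + 10 + 12 + 0 + 2 + 7 = 48, so its missing entry is 48 − 48 = 0.
Row 4: 3 − 4 + 0 + 14 + 2 + 5 + 32 = 52, so its missing entry is 48 − 52 = -4.
Row 6: 0 + 12 + 0 + 4 + 13 + 12 + 6 = 47, so its missing entry is 48 − 47 = 1.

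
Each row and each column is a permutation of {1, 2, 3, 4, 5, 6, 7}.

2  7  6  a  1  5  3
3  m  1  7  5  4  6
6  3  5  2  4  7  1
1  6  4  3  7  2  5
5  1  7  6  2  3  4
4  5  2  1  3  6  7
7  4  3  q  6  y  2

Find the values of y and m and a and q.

For row 2, column 2: row 2 already has {1, 3, 4, 5, 6, 7}; that leaves 2.
For row 1, column 4: row 1 already has {1, 2, 3, 5, 6, 7}; that leaves 4.
For row 7, column 6: column 6 already has {2, 3, 4, 5, 6, 7}; that leaves 1.
Cell (7,4): row 7 already has {1, 2, 3, 4, 6, 7} → 5.

y = 1, m = 2, a = 4, q = 5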